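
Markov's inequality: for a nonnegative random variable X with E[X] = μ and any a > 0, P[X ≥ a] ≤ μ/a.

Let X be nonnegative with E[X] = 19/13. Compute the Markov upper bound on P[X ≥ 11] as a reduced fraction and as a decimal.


μ = E[X] = 19/13, a = 11.
Markov: P[X ≥ 11] ≤ μ/a = (19/13)/11 = 19/143.
Numerically: ≈ 0.133.
(Since a = 11 > μ = 1.462, the bound 19/143 is < 1 and informative.)

P[X ≥ 11] ≤ 19/143 ≈ 0.133.


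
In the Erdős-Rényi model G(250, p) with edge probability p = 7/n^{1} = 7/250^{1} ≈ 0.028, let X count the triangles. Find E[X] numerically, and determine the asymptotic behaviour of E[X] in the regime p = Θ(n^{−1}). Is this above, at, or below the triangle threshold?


Number of potential triangles: C(250, 3) = 2573000.
Each occurs with probability p³ ≈ (0.028)³ ≈ 2.1952000e-05.
By linearity: E[X] = C(250, 3)·p³ ≈ 2573000 · 2.1952000e-05 ≈ 56.48250.
Here α = 1, so p = 7/n is exactly at the triangle threshold p ~ 1/n. Asymptotically E[X] → c³/6 = 7³/6 = 343/6 ≈ 57.16667, a bounded constant. In this regime the triangle count is asymptotically Poisson(c³/6).

E[X] ≈ 56.48250; in regime p = Θ(1/n^{1}) E[X] stays bounded (at the triangle threshold p ~ 1/n).


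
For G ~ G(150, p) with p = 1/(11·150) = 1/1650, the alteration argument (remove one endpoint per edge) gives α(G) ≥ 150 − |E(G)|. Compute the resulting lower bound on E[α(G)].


E[|E(G)|] = C(150, 2)·p = 11175 · (1/1650) = 149/22.
E[α(G)] ≥ n − E[|E(G)|] = 150 − 149/22 = 3151/22.
Numerically: ≈ 143.227273.
(This is only a lower bound; the true E[α(G)] may be larger.)

E[α(G)] ≥ 3151/22 ≈ 143.227273.


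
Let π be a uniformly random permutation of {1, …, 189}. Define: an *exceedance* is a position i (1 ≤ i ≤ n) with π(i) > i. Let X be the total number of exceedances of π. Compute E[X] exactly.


Write X = Σ_{i=1}^{189} X_i, where X_i = 1_{π(i) > i}.
For each fixed i, π(i) is uniform over {1, …, 189} (marginal of a uniform permutation), so P[π(i) > i] = (n − i)/n. Summing: Σ_{i=1}^{189} (n − i)/n = (0 + 1 + … + 188)/189 = 189(189 − 1)/(2·189) = (189 − 1)/2.
Hence E[X] = Σ_{i=1}^{189} (189 − i)/189 = 94 ≈ 94.000.

E[X] = 94 = 94.000.


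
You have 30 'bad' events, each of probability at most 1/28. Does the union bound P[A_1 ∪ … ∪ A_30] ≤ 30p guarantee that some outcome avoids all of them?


Union bound: P[∪_{i=1}^{30} A_i] ≤ Σ_i P[A_i] ≤ 30·p = 30·(1/28) = 15/14.
Numerically: 15/14 ≈ 1.071.
Is 15/14 < 1? NO.
Since the bound 15/14 is ≥ 1, the union bound is uninformative here; it does NOT by itself certify existence.

30·p = 15/14 ≈ 1.071; existence NOT certified by the union bound.


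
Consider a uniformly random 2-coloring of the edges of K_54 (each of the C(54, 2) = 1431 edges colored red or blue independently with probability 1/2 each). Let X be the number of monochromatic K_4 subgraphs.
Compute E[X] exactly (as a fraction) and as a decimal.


Let X = Σ_S X_S over the C(54, 4) = 316251 subsets S of size 4, where X_S = 1 if the K_4 on S is monochromatic.
For a fixed S, the K_4 on S has C(4, 2) = 6 edges. P[all 6 edges red] = (1/2)^6, and likewise for blue, so P[monochromatic] = 2·(1/2)^6 = 2^{1 − 6} = 1/32.
By linearity: E[X] = C(54, 4) · 2^{1 − 6} = 316251 · 1/32 = 316251/32.
Numerically: E[X] ≈ 9882.84375.

E[X] = C(54,4)·2^(1−C(4,2)) = 316251/32 ≈ 9882.84375.


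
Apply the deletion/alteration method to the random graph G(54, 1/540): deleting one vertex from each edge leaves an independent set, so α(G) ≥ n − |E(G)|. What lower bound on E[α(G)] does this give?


E[|E(G)|] = C(54, 2)·p = 1431 · (1/540) = 53/20.
E[α(G)] ≥ n − E[|E(G)|] = 54 − 53/20 = 1027/20.
Numerically: ≈ 51.35000.
(This is only a lower bound; the true E[α(G)] may be larger.)

E[α(G)] ≥ 1027/20 ≈ 51.35000.


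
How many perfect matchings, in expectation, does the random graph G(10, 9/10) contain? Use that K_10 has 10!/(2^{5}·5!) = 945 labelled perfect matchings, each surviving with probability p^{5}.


K_10 has 10!/(2^{5}·5!) = 945 labelled perfect matchings.
For each such perfect matching H, let X_H = 1 if all 5 edges of H are present in G. Then P[X_H = 1] = p^{5} = (9/10)^{5} = 59049/100000.
By linearity of expectation: E[X] = Σ_H E[X_H] = 945 · p^{5} = 945 · 59049/100000 = 11160261/20000.
Numerically: E[X] ≈ 558.013.

E[X] = 945 · (9/10)^{5} = 11160261/20000 ≈ 558.013.


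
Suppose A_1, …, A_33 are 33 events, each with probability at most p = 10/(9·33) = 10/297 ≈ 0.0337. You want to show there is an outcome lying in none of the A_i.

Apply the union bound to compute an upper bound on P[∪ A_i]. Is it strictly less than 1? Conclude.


Union bound: P[∪_{i=1}^{33} A_i] ≤ Σ_i P[A_i] ≤ 33·p = 33·(10/297) = 10/9.
Numerically: 10/9 ≈ 1.1111.
Is 10/9 < 1? NO.
Since the bound 10/9 is ≥ 1, the union bound is uninformative here; it does NOT by itself certify existence.

33·p = 10/9 ≈ 1.1111; existence NOT certified by the union bound.


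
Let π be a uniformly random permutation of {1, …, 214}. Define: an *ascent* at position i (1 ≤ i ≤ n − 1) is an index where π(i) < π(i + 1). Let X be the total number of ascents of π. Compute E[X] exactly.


Write X = Σ X_I over i = 1, …, 213, with X_I the indicator of one ascent.
There are 213 indicators.
For each fixed i, the pair (π(i), π(i+1)) is a uniformly random ordered pair of distinct values from {1, …, 214}; by symmetry P[π(i) < π(i+1)] = 1/2.
By linearity: E[X] = 213 · (1/2) = (214 − 1) · (1/2) = 213/2 ≈ 106.5000.

E[X] = 213/2 = 106.5000.


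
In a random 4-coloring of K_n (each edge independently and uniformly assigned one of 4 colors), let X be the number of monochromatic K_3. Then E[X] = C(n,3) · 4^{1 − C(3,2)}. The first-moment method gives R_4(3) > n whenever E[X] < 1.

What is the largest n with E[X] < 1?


We need C(n, 3) · 4^{1 − 3} < 1, i.e. C(n, 3) < 4^{3 − 1} = 16.
Check values of n near the boundary:
  n = 3: C(3, 3) = 1; 1 < 16? YES
  n = 4: C(4, 3) = 4; 4 < 16? YES
  n = 5: C(5, 3) = 10; 10 < 16? YES
  n = 6: C(6, 3) = 20; 20 < 16? NO
  n = 7: C(7, 3) = 35; 35 < 16? NO
  n = 8: C(8, 3) = 56; 56 < 16? NO
The largest n with C(n, 3) < 16 is n = 5 (where E[X] = 5/8 ≈ 0.625). Hence R_4(3) > 5, i.e. R_4(3) ≥ 6.

Largest n = 5; hence R_4(3) > 5.


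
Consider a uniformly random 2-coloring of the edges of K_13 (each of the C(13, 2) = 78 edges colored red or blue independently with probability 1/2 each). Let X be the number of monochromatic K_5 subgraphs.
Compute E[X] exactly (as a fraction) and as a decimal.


Let X = Σ_S X_S over the C(13, 5) = 1287 subsets S of size 5, where X_S = 1 if the K_5 on S is monochromatic.
For a fixed S, the K_5 on S has C(5, 2) = 10 edges. P[all 10 edges red] = (1/2)^10, and likewise for blue, so P[monochromatic] = 2·(1/2)^10 = 2^{1 − 10} = 1/512.
By linearity: E[X] = C(13, 5) · 2^{1 − 10} = 1287 · 1/512 = 1287/512.
Numerically: E[X] ≈ 2.514.

E[X] = C(13,5)·2^(1−C(5,2)) = 1287/512 ≈ 2.514.


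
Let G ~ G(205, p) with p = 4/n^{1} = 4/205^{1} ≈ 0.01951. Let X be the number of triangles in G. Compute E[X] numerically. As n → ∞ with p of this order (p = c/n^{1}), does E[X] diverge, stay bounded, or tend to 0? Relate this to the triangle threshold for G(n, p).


Number of potential triangles: C(205, 3) = 1414910.
Each occurs with probability p³ ≈ (0.01951)³ ≈ 7.428795e-06.
By linearity: E[X] = C(205, 3)·p³ ≈ 1414910 · 7.428795e-06 ≈ 10.5111.
Here α = 1, so p = 4/n is exactly at the triangle threshold p ~ 1/n. Asymptotically E[X] → c³/6 = 4³/6 = 32/3 ≈ 10.6667, a bounded constant. In this regime the triangle count is asymptotically Poisson(c³/6).

E[X] ≈ 10.5111; in regime p = Θ(1/n^{1}) E[X] stays bounded (at the triangle threshold p ~ 1/n).


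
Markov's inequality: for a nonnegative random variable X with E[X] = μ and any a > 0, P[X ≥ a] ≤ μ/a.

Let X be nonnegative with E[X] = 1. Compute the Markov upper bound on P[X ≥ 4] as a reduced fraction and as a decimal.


μ = E[X] = 1, a = 4.
Markov: P[X ≥ 4] ≤ μ/a = (1)/4 = 1/4.
Numerically: ≈ 0.250.
(Since a = 4 > μ = 1.000, the bound 1/4 is < 1 and informative.)

P[X ≥ 4] ≤ 1/4 ≈ 0.250.


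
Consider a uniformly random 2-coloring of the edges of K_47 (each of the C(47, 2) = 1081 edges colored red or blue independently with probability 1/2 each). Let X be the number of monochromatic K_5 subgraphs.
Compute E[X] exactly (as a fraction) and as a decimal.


Let X = Σ_S X_S over the C(47, 5) = 1533939 subsets S of size 5, where X_S = 1 if the K_5 on S is monochromatic.
For a fixed S, the K_5 on S has C(5, 2) = 10 edges. P[all 10 edges red] = (1/2)^10, and likewise for blue, so P[monochromatic] = 2·(1/2)^10 = 2^{1 − 10} = 1/512.
Summing: E[X] = C(47, 5) · 2^{1 − 10} = 1533939 · 1/512 = 1533939/512.
Numerically: E[X] ≈ 2995.974609.

E[X] = C(47,5)·2^(1−C(5,2)) = 1533939/512 ≈ 2995.974609.


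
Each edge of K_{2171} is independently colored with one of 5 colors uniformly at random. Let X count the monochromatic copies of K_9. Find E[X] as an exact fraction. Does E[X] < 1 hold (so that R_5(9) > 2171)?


E[X] = C(2171, 9) · 5^{1 − 36} = 2903784578674959601827205 · 5^{−35} = 2903784578674959601827205/2910383045673370361328125.
As a reduced fraction: E[X] = 580756915734991920365441/582076609134674072265625 ≈ 0.998.
Is E[X] < 1? YES.
Since E[X] < 1, there exists a 5-coloring of K_{2171} with no monochromatic K_9; hence R_5(9) > 2171.

E[X] = 580756915734991920365441/582076609134674072265625 ≈ 0.998; E[X] < 1, so R_5(9) > 2171.


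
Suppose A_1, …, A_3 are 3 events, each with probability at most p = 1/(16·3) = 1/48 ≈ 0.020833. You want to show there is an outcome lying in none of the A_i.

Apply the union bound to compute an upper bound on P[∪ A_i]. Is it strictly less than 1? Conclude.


Union bound: P[∪_{i=1}^{3} A_i] ≤ Σ_i P[A_i] ≤ 3·p = 3·(1/48) = 1/16.
Numerically: 1/16 ≈ 0.062500.
Is 1/16 < 1? YES.
Since P[∪ A_i] ≤ 1/16 < 1, the complement has P[∩ A_i^c] ≥ 1 − 1/16 = 15/16 > 0, so some outcome avoids every A_i.

3·p = 1/16 ≈ 0.062500; existence CERTIFIED by the union bound.


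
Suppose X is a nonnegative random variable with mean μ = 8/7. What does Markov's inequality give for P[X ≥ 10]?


μ = E[X] = 8/7, a = 10.
Markov: P[X ≥ 10] ≤ μ/a = (8/7)/10 = 4/35.
Numerically: ≈ 0.114286.
(Since a = 10 > μ = 1.142857, the bound 4/35 is < 1 and informative.)

P[X ≥ 10] ≤ 4/35 ≈ 0.114286.


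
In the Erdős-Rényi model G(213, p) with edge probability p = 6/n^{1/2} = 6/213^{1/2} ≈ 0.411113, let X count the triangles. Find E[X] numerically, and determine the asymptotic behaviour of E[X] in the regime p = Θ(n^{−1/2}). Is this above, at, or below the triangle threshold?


Number of potential triangles: C(213, 3) = 1587986.
Each occurs with probability p³ ≈ (0.411113)³ ≈ 6.94839255e-02.
By linearity: E[X] = C(213, 3)·p³ ≈ 1587986 · 6.94839255e-02 ≈ 110339.500925.
Since α = 1/2 < 1, p = c/n^{1/2} ≫ 1/n is above the triangle threshold p ~ 1/n. Asymptotically E[X] ~ (c³/6)·n^{3(1−α)} = (6³/6)·n^{1.5} → ∞; triangles are abundant w.h.p.

E[X] ≈ 110339.500925; in regime p = Θ(1/n^{1/2}) E[X] diverges (above the triangle threshold p ~ 1/n).


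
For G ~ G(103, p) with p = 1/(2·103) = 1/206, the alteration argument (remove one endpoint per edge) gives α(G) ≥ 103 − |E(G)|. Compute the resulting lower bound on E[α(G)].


E[|E(G)|] = C(103, 2)·p = 5253 · (1/206) = 51/2.
E[α(G)] ≥ n − E[|E(G)|] = 103 − 51/2 = 155/2.
Numerically: ≈ 77.500.
(This is only a lower bound; the true E[α(G)] may be larger.)

E[α(G)] ≥ 155/2 ≈ 77.500.


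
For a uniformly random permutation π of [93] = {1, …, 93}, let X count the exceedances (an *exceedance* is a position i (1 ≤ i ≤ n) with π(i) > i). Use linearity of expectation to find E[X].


Write X = Σ_{i=1}^{93} X_i, where X_i = 1_{π(i) > i}.
For each fixed i, π(i) is uniform over {1, …, 93} (marginal of a uniform permutation), so P[π(i) > i] = (n − i)/n. Summing: Σ_{i=1}^{93} (n − i)/n = (0 + 1 + … + 92)/93 = 93(93 − 1)/(2·93) = (93 − 1)/2.
Hence E[X] = Σ_{i=1}^{93} (93 − i)/93 = 46 ≈ 46.000.

E[X] = 46 = 46.000.


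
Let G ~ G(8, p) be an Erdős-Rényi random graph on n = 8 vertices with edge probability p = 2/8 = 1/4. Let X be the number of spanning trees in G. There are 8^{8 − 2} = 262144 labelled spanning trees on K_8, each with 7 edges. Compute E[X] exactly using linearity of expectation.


K_8 has 8^{8 − 2} = 262144 labelled spanning trees.
For each such spanning tree H, let X_H = 1 if all 7 edges of H are present in G. Then P[X_H = 1] = p^{7} = (1/4)^{7} = 1/16384.
By linearity of expectation: E[X] = Σ_H E[X_H] = 262144 · p^{7} = 262144 · 1/16384 = 16.
Numerically: E[X] ≈ 16.

E[X] = 262144 · (1/4)^{7} = 16 ≈ 16.


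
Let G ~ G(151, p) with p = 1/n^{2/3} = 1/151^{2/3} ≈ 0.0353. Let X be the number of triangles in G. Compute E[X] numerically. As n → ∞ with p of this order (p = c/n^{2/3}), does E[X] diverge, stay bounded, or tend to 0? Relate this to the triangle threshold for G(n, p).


Number of potential triangles: C(151, 3) = 562475.
Each occurs with probability p³ ≈ (0.0353)³ ≈ 4.38577e-05.
By linearity: E[X] = C(151, 3)·p³ ≈ 562475 · 4.38577e-05 ≈ 24.669.
Since α = 2/3 < 1, p = c/n^{2/3} ≫ 1/n is above the triangle threshold p ~ 1/n. Asymptotically E[X] ~ (c³/6)·n^{3(1−α)} = (1³/6)·n^{1} → ∞; triangles are abundant w.h.p.

E[X] ≈ 24.669; in regime p = Θ(1/n^{2/3}) E[X] diverges (above the triangle threshold p ~ 1/n).


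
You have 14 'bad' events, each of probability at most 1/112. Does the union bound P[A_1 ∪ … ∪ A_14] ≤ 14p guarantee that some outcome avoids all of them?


Union bound: P[∪_{i=1}^{14} A_i] ≤ Σ_i P[A_i] ≤ 14·p = 14·(1/112) = 1/8.
Numerically: 1/8 ≈ 0.1250000.
Is 1/8 < 1? YES.
Since P[∪ A_i] ≤ 1/8 < 1, the complement has P[∩ A_i^c] ≥ 1 − 1/8 = 7/8 > 0, so some outcome avoids every A_i.

14·p = 1/8 ≈ 0.1250000; existence CERTIFIED by the union bound.


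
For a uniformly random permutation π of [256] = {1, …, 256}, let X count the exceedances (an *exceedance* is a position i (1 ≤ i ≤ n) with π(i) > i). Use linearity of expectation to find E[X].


Write X = Σ_{i=1}^{256} X_i, where X_i = 1_{π(i) > i}.
For each fixed i, π(i) is uniform over {1, …, 256} (marginal of a uniform permutation), so P[π(i) > i] = (n − i)/n. Summing: Σ_{i=1}^{256} (n − i)/n = (0 + 1 + … + 255)/256 = 256(256 − 1)/(2·256) = (256 − 1)/2.
Hence E[X] = Σ_{i=1}^{256} (256 − i)/256 = 255/2 ≈ 127.500000.

E[X] = 255/2 = 127.500000.


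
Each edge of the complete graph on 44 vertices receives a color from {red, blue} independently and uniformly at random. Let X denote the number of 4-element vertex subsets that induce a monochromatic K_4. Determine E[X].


Let X = Σ_S X_S over the C(44, 4) = 135751 subsets S of size 4, where X_S = 1 if the K_4 on S is monochromatic.
For a fixed S, the K_4 on S has C(4, 2) = 6 edges. P[all 6 edges red] = (1/2)^6, and likewise for blue, so P[monochromatic] = 2·(1/2)^6 = 2^{1 − 6} = 1/32.
By linearity: E[X] = C(44, 4) · 2^{1 − 6} = 135751 · 1/32 = 135751/32.
Numerically: E[X] ≈ 4242.2188.

E[X] = C(44,4)·2^(1−C(4,2)) = 135751/32 ≈ 4242.2188.


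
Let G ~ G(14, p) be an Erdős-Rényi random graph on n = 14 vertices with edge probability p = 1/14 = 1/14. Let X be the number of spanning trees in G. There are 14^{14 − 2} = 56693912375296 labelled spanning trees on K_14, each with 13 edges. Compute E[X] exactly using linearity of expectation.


K_14 has 14^{14 − 2} = 56693912375296 labelled spanning trees.
For each such spanning tree H, let X_H = 1 if all 13 edges of H are present in G. Then P[X_H = 1] = p^{13} = (1/14)^{13} = 1/793714773254144.
Summing the indicators: E[X] = Σ_H E[X_H] = 56693912375296 · p^{13} = 56693912375296 · 1/793714773254144 = 1/14.
Numerically: E[X] ≈ 0.07143.

E[X] = 56693912375296 · (1/14)^{13} = 1/14 ≈ 0.07143.


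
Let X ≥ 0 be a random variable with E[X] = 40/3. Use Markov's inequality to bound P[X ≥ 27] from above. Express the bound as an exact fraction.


μ = E[X] = 40/3, a = 27.
Markov: P[X ≥ 27] ≤ μ/a = (40/3)/27 = 40/81.
Numerically: ≈ 0.493827.
(Since a = 27 > μ = 13.333333, the bound 40/81 is < 1 and informative.)

P[X ≥ 27] ≤ 40/81 ≈ 0.493827.


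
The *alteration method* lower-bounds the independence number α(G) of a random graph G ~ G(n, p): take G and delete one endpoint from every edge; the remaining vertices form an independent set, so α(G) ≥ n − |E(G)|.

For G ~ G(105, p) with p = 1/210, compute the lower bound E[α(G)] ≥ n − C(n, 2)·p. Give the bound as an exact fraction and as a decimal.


E[|E(G)|] = C(105, 2)·p = 5460 · (1/210) = 26.
E[α(G)] ≥ n − E[|E(G)|] = 105 − 26 = 79.
Numerically: ≈ 79.00000.
(This is only a lower bound; the true E[α(G)] may be larger.)

E[α(G)] ≥ 79 ≈ 79.00000.


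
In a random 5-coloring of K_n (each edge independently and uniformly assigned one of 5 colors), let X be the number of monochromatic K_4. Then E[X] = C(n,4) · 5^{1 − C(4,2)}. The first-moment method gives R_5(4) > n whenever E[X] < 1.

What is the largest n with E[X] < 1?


We need C(n, 4) · 5^{1 − 6} < 1, i.e. C(n, 4) < 5^{6 − 1} = 3125.
Check values of n near the boundary:
  n = 16: C(16, 4) = 1820; 1820 < 3125? YES
  n = 17: C(17, 4) = 2380; 2380 < 3125? YES
  n = 18: C(18, 4) = 3060; 3060 < 3125? YES
  n = 19: C(19, 4) = 3876; 3876 < 3125? NO
  n = 20: C(20, 4) = 4845; 4845 < 3125? NO
  n = 21: C(21, 4) = 5985; 5985 < 3125? NO
The largest n with C(n, 4) < 3125 is n = 18 (where E[X] = 612/625 ≈ 0.979). Hence R_5(4) > 18, i.e. R_5(4) ≥ 19.

Largest n = 18; hence R_5(4) > 18.


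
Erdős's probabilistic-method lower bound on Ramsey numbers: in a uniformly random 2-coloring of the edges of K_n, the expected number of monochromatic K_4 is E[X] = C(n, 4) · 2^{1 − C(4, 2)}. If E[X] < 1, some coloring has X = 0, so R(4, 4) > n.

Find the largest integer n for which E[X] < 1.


We need C(n, 4) · 2^{1 − 6} < 1, i.e. C(n, 4) < 2^{6 − 1} = 32.
Check values of n near the boundary:
  n = 4: C(4, 4) = 1; 1 < 32? YES
  n = 5: C(5, 4) = 5; 5 < 32? YES
  n = 6: C(6, 4) = 15; 15 < 32? YES
  n = 7: C(7, 4) = 35; 35 < 32? NO
  n = 8: C(8, 4) = 70; 70 < 32? NO
  n = 9: C(9, 4) = 126; 126 < 32? NO
The largest n with C(n, 4) < 32 is n = 6 (where E[X] = 15/32 ≈ 0.4687500). Hence R(4, 4) > 6, i.e. R(4, 4) ≥ 7.

Largest n = 6; hence R(4, 4) > 6.


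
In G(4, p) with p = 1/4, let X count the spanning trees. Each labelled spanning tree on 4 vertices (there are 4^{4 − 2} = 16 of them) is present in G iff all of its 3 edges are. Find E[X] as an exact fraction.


K_4 has 4^{4 − 2} = 16 labelled spanning trees.
For each such spanning tree H, let X_H = 1 if all 3 edges of H are present in G. Then P[X_H = 1] = p^{3} = (1/4)^{3} = 1/64.
Summing the indicators: E[X] = Σ_H E[X_H] = 16 · p^{3} = 16 · 1/64 = 1/4.
Numerically: E[X] ≈ 0.25.

E[X] = 16 · (1/4)^{3} = 1/4 ≈ 0.25.


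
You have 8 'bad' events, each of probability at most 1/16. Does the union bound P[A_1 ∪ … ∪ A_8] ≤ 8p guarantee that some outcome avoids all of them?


Union bound: P[∪_{i=1}^{8} A_i] ≤ Σ_i P[A_i] ≤ 8·p = 8·(1/16) = 1/2.
Numerically: 1/2 ≈ 0.500.
Is 1/2 < 1? YES.
Since P[∪ A_i] ≤ 1/2 < 1, the complement has P[∩ A_i^c] ≥ 1 − 1/2 = 1/2 > 0, so some outcome avoids every A_i.

8·p = 1/2 ≈ 0.500; existence CERTIFIED by the union bound.


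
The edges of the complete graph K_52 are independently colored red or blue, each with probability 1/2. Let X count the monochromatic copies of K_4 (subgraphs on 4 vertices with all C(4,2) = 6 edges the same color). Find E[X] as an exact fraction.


Let X = Σ_S X_S over the C(52, 4) = 270725 subsets S of size 4, where X_S = 1 if the K_4 on S is monochromatic.
For a fixed S, the K_4 on S has C(4, 2) = 6 edges. P[all 6 edges red] = (1/2)^6, and likewise for blue, so P[monochromatic] = 2·(1/2)^6 = 2^{1 − 6} = 1/32.
By linearity of expectation: E[X] = C(52, 4) · 2^{1 − 6} = 270725 · 1/32 = 270725/32.
Numerically: E[X] ≈ 8460.156250.

E[X] = C(52,4)·2^(1−C(4,2)) = 270725/32 ≈ 8460.156250.


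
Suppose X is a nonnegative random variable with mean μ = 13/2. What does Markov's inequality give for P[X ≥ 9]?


μ = E[X] = 13/2, a = 9.
Markov: P[X ≥ 9] ≤ μ/a = (13/2)/9 = 13/18.
Numerically: ≈ 0.722.
(Since a = 9 > μ = 6.500, the bound 13/18 is < 1 and informative.)

P[X ≥ 9] ≤ 13/18 ≈ 0.722.


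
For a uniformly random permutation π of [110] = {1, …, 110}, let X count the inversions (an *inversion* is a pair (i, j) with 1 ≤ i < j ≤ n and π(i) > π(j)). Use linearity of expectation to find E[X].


Write X = Σ X_I over the C(110, 2) = 5995 pairs i < j, with X_I the indicator of one inversion.
There are 5995 indicators.
For each fixed pair i < j, the values π(i) and π(j) are two distinct elements of {1, …, 110} in uniformly random order; by symmetry P[π(i) > π(j)] = 1/2.
By linearity: E[X] = 5995 · (1/2) = C(110, 2) · (1/2) = 5995/2 = 5995/2 ≈ 2997.5000.

E[X] = 5995/2 = 2997.5000.


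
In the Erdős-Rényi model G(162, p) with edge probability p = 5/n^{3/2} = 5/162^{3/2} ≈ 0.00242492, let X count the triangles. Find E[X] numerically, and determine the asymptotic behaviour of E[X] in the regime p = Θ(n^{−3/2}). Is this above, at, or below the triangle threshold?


Number of potential triangles: C(162, 3) = 695520.
Each occurs with probability p³ ≈ (0.00242492)³ ≈ 1.42591109e-08.
By linearity: E[X] = C(162, 3)·p³ ≈ 695520 · 1.42591109e-08 ≈ 0.009917.
Since α = 3/2 > 1, p = c/n^{3/2} = o(1/n) is below the triangle threshold p ~ 1/n. Asymptotically E[X] ~ (c³/6)·n^{3(1−α)} = (5³/6)·n^{-1.5} → 0, so by Markov's inequality G has no triangles w.h.p.

E[X] ≈ 0.009917; in regime p = Θ(1/n^{3/2}) E[X] tends to 0 (below the triangle threshold p ~ 1/n).


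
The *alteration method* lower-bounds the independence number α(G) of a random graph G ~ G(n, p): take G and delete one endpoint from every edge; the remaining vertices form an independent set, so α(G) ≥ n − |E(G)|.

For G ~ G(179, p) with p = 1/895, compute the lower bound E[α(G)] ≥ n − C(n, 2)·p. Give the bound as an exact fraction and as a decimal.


E[|E(G)|] = C(179, 2)·p = 15931 · (1/895) = 89/5.
E[α(G)] ≥ n − E[|E(G)|] = 179 − 89/5 = 806/5.
Numerically: ≈ 161.200.
(This is only a lower bound; the true E[α(G)] may be larger.)

E[α(G)] ≥ 806/5 ≈ 161.200.


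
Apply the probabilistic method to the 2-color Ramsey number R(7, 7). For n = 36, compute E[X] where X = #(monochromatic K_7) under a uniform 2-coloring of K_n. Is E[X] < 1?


E[X] = C(36, 7) · 2^{1 − 21} = 8347680 · 2^{−20} = 8347680/1048576.
As a reduced fraction: E[X] = 260865/32768 ≈ 7.9609680.
Is E[X] < 1? NO.
Since E[X] ≥ 1, the first-moment bound is inconclusive at n = 36; it does NOT by itself certify R(7, 7) > 36.

E[X] = 260865/32768 ≈ 7.9609680; E[X] ≥ 1; first-moment method inconclusive here.


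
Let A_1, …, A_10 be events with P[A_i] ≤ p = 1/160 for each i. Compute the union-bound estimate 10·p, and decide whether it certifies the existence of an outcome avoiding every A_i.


Union bound: P[∪_{i=1}^{10} A_i] ≤ Σ_i P[A_i] ≤ 10·p = 10·(1/160) = 1/16.
Numerically: 1/16 ≈ 0.062500.
Is 1/16 < 1? YES.
Since P[∪ A_i] ≤ 1/16 < 1, the complement has P[∩ A_i^c] ≥ 1 − 1/16 = 15/16 > 0, so some outcome avoids every A_i.

10·p = 1/16 ≈ 0.062500; existence CERTIFIED by the union bound.


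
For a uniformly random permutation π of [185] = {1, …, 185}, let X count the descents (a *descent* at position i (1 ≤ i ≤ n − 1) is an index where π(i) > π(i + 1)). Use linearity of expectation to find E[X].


Write X = Σ X_I over i = 1, …, 184, with X_I the indicator of one descent.
There are 184 indicators.
For each fixed i, the pair (π(i), π(i+1)) is a uniformly random ordered pair of distinct values from {1, …, 185}; by symmetry P[π(i) > π(i+1)] = 1/2.
By linearity: E[X] = 184 · (1/2) = (185 − 1) · (1/2) = 92 ≈ 92.000000.

E[X] = 92 = 92.000000.


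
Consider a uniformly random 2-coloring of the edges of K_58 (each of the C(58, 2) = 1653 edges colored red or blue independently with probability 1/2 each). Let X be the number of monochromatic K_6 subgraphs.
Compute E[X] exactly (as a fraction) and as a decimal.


Let X = Σ_S X_S over the C(58, 6) = 40475358 subsets S of size 6, where X_S = 1 if the K_6 on S is monochromatic.
For a fixed S, the K_6 on S has C(6, 2) = 15 edges. P[all 15 edges red] = (1/2)^15, and likewise for blue, so P[monochromatic] = 2·(1/2)^15 = 2^{1 − 15} = 1/16384.
Summing: E[X] = C(58, 6) · 2^{1 − 15} = 40475358 · 1/16384 = 20237679/8192.
Numerically: E[X] ≈ 2470.419800.

E[X] = C(58,6)·2^(1−C(6,2)) = 20237679/8192 ≈ 2470.419800.


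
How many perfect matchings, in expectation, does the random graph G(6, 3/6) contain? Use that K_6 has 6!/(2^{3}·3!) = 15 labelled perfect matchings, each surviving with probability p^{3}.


K_6 has 6!/(2^{3}·3!) = 15 labelled perfect matchings.
For each such perfect matching H, let X_H = 1 if all 3 edges of H are present in G. Then P[X_H = 1] = p^{3} = (1/2)^{3} = 1/8.
By linearity: E[X] = Σ_H E[X_H] = 15 · p^{3} = 15 · 1/8 = 15/8.
Numerically: E[X] ≈ 1.875.

E[X] = 15 · (1/2)^{3} = 15/8 ≈ 1.875.


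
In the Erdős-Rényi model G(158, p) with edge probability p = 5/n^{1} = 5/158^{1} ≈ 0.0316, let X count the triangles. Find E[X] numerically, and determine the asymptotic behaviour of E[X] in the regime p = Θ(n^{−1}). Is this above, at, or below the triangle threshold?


Number of potential triangles: C(158, 3) = 644956.
Each occurs with probability p³ ≈ (0.0316)³ ≈ 3.16912e-05.
By linearity: E[X] = C(158, 3)·p³ ≈ 644956 · 3.16912e-05 ≈ 20.439.
Here α = 1, so p = 5/n is exactly at the triangle threshold p ~ 1/n. Asymptotically E[X] → c³/6 = 5³/6 = 125/6 ≈ 20.833, a bounded constant. In this regime the triangle count is asymptotically Poisson(c³/6).

E[X] ≈ 20.439; in regime p = Θ(1/n^{1}) E[X] stays bounded (at the triangle threshold p ~ 1/n).


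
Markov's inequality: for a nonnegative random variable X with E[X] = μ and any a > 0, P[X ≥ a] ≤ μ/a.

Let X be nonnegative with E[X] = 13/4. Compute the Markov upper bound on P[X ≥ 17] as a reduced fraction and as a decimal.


μ = E[X] = 13/4, a = 17.
Markov: P[X ≥ 17] ≤ μ/a = (13/4)/17 = 13/68.
Numerically: ≈ 0.1912.
(Since a = 17 > μ = 3.2500, the bound 13/68 is < 1 and informative.)

P[X ≥ 17] ≤ 13/68 ≈ 0.1912.


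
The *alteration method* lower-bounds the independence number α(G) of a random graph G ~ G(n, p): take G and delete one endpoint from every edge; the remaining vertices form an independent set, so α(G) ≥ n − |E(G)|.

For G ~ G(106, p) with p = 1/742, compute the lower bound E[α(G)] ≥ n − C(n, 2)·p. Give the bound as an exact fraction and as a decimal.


E[|E(G)|] = C(106, 2)·p = 5565 · (1/742) = 15/2.
E[α(G)] ≥ n − E[|E(G)|] = 106 − 15/2 = 197/2.
Numerically: ≈ 98.500000.
(This is only a lower bound; the true E[α(G)] may be larger.)

E[α(G)] ≥ 197/2 ≈ 98.500000.


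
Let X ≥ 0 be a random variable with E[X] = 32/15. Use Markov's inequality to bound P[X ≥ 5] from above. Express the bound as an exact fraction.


μ = E[X] = 32/15, a = 5.
Markov: P[X ≥ 5] ≤ μ/a = (32/15)/5 = 32/75.
Numerically: ≈ 0.427.
(Since a = 5 > μ = 2.133, the bound 32/75 is < 1 and informative.)

P[X ≥ 5] ≤ 32/75 ≈ 0.427.


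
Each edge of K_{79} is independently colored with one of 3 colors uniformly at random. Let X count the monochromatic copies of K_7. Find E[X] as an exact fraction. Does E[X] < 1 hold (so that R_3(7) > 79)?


E[X] = C(79, 7) · 3^{1 − 21} = 2898753715 · 3^{−20} = 2898753715/3486784401.
As a reduced fraction: E[X] = 2898753715/3486784401 ≈ 0.83135.
Is E[X] < 1? YES.
Since E[X] < 1, there exists a 3-coloring of K_{79} with no monochromatic K_7; hence R_3(7) > 79.

E[X] = 2898753715/3486784401 ≈ 0.83135; E[X] < 1, so R_3(7) > 79.


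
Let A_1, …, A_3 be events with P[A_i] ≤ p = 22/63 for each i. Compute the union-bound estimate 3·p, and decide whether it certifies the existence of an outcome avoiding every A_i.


Union bound: P[∪_{i=1}^{3} A_i] ≤ Σ_i P[A_i] ≤ 3·p = 3·(22/63) = 22/21.
Numerically: 22/21 ≈ 1.04762.
Is 22/21 < 1? NO.
Since the bound 22/21 is ≥ 1, the union bound is uninformative here; it does NOT by itself certify existence.

3·p = 22/21 ≈ 1.04762; existence NOT certified by the union bound.


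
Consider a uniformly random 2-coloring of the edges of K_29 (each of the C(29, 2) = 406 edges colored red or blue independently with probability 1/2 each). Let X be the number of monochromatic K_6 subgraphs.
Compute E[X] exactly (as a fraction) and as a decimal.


Let X = Σ_S X_S over the C(29, 6) = 475020 subsets S of size 6, where X_S = 1 if the K_6 on S is monochromatic.
For a fixed S, the K_6 on S has C(6, 2) = 15 edges. P[all 15 edges red] = (1/2)^15, and likewise for blue, so P[monochromatic] = 2·(1/2)^15 = 2^{1 − 15} = 1/16384.
By linearity: E[X] = C(29, 6) · 2^{1 − 15} = 475020 · 1/16384 = 118755/4096.
Numerically: E[X] ≈ 28.993.

E[X] = C(29,6)·2^(1−C(6,2)) = 118755/4096 ≈ 28.993.


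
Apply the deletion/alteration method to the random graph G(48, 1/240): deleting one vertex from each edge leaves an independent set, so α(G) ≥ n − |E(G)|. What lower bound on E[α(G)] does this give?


E[|E(G)|] = C(48, 2)·p = 1128 · (1/240) = 47/10.
E[α(G)] ≥ n − E[|E(G)|] = 48 − 47/10 = 433/10.
Numerically: ≈ 43.30000.
(This is only a lower bound; the true E[α(G)] may be larger.)

E[α(G)] ≥ 433/10 ≈ 43.30000.


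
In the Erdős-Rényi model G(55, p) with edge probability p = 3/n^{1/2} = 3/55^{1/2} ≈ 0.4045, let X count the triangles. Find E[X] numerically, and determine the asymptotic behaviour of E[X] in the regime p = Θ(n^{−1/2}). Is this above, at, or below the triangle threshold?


Number of potential triangles: C(55, 3) = 26235.
Each occurs with probability p³ ≈ (0.4045)³ ≈ 6.619417e-02.
By linearity: E[X] = C(55, 3)·p³ ≈ 26235 · 6.619417e-02 ≈ 1736.6040.
Since α = 1/2 < 1, p = c/n^{1/2} ≫ 1/n is above the triangle threshold p ~ 1/n. Asymptotically E[X] ~ (c³/6)·n^{3(1−α)} = (3³/6)·n^{1.5} → ∞; triangles are abundant w.h.p.

E[X] ≈ 1736.6040; in regime p = Θ(1/n^{1/2}) E[X] diverges (above the triangle threshold p ~ 1/n).


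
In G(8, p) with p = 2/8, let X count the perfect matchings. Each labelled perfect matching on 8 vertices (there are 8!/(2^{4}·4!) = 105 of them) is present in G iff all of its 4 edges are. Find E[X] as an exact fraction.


K_8 has 8!/(2^{4}·4!) = 105 labelled perfect matchings.
For each such perfect matching H, let X_H = 1 if all 4 edges of H are present in G. Then P[X_H = 1] = p^{4} = (1/4)^{4} = 1/256.
By linearity: E[X] = Σ_H E[X_H] = 105 · p^{4} = 105 · 1/256 = 105/256.
Numerically: E[X] ≈ 0.41.

E[X] = 105 · (1/4)^{4} = 105/256 ≈ 0.41.


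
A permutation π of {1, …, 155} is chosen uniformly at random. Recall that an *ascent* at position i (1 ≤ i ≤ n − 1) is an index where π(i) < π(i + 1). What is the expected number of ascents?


Write X = Σ X_I over i = 1, …, 154, with X_I the indicator of one ascent.
There are 154 indicators.
For each fixed i, the pair (π(i), π(i+1)) is a uniformly random ordered pair of distinct values from {1, …, 155}; by symmetry P[π(i) < π(i+1)] = 1/2.
By linearity: E[X] = 154 · (1/2) = (155 − 1) · (1/2) = 77 ≈ 77.000000.

E[X] = 77 = 77.000000.


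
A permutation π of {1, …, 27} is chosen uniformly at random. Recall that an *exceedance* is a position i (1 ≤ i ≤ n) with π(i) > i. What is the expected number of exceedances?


Write X = Σ_{i=1}^{27} X_i, where X_i = 1_{π(i) > i}.
For each fixed i, π(i) is uniform over {1, …, 27} (marginal of a uniform permutation), so P[π(i) > i] = (n − i)/n. Summing: Σ_{i=1}^{27} (n − i)/n = (0 + 1 + … + 26)/27 = 27(27 − 1)/(2·27) = (27 − 1)/2.
Hence E[X] = Σ_{i=1}^{27} (27 − i)/27 = 13 ≈ 13.00000.

E[X] = 13 = 13.00000.


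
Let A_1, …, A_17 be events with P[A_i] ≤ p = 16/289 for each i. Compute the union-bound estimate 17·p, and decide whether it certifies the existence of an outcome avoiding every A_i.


Union bound: P[∪_{i=1}^{17} A_i] ≤ Σ_i P[A_i] ≤ 17·p = 17·(16/289) = 16/17.
Numerically: 16/17 ≈ 0.9412.
Is 16/17 < 1? YES.
Since P[∪ A_i] ≤ 16/17 < 1, the complement has P[∩ A_i^c] ≥ 1 − 16/17 = 1/17 > 0, so some outcome avoids every A_i.

17·p = 16/17 ≈ 0.9412; existence CERTIFIED by the union bound.


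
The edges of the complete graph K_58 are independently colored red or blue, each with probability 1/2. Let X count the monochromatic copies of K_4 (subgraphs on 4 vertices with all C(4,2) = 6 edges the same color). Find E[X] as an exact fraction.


Let X = Σ_S X_S over the C(58, 4) = 424270 subsets S of size 4, where X_S = 1 if the K_4 on S is monochromatic.
For a fixed S, the K_4 on S has C(4, 2) = 6 edges. P[all 6 edges red] = (1/2)^6, and likewise for blue, so P[monochromatic] = 2·(1/2)^6 = 2^{1 − 6} = 1/32.
Summing: E[X] = C(58, 4) · 2^{1 − 6} = 424270 · 1/32 = 212135/16.
Numerically: E[X] ≈ 13258.43750.

E[X] = C(58,4)·2^(1−C(4,2)) = 212135/16 ≈ 13258.43750.


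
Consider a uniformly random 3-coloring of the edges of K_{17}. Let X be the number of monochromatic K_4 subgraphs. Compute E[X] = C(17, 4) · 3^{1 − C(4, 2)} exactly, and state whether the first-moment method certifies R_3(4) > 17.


E[X] = C(17, 4) · 3^{1 − 6} = 2380 · 3^{−5} = 2380/243.
As a reduced fraction: E[X] = 2380/243 ≈ 9.794.
Is E[X] < 1? NO.
Since E[X] ≥ 1, the first-moment bound is inconclusive at n = 17; it does NOT by itself certify R_3(4) > 17.

E[X] = 2380/243 ≈ 9.794; E[X] ≥ 1; first-moment method inconclusive here.


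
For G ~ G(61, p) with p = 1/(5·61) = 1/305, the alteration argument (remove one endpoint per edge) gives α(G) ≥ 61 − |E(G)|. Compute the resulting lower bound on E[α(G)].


E[|E(G)|] = C(61, 2)·p = 1830 · (1/305) = 6.
E[α(G)] ≥ n − E[|E(G)|] = 61 − 6 = 55.
Numerically: ≈ 55.00000.
(This is only a lower bound; the true E[α(G)] may be larger.)

E[α(G)] ≥ 55 ≈ 55.00000.


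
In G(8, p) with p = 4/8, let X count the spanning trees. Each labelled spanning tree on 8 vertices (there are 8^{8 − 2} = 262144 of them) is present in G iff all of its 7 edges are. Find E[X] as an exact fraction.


K_8 has 8^{8 − 2} = 262144 labelled spanning trees.
For each such spanning tree H, let X_H = 1 if all 7 edges of H are present in G. Then P[X_H = 1] = p^{7} = (1/2)^{7} = 1/128.
By linearity: E[X] = Σ_H E[X_H] = 262144 · p^{7} = 262144 · 1/128 = 2048.
Numerically: E[X] ≈ 2048.

E[X] = 262144 · (1/2)^{7} = 2048 ≈ 2048.


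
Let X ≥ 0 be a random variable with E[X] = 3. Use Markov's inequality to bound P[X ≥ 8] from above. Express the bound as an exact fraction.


μ = E[X] = 3, a = 8.
Markov: P[X ≥ 8] ≤ μ/a = (3)/8 = 3/8.
Numerically: ≈ 0.375.
(Since a = 8 > μ = 3.000, the bound 3/8 is < 1 and informative.)

P[X ≥ 8] ≤ 3/8 ≈ 0.375.


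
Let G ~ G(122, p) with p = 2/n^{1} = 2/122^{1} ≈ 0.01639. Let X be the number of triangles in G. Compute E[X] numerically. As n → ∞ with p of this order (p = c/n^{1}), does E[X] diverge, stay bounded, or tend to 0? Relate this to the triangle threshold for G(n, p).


Number of potential triangles: C(122, 3) = 295240.
Each occurs with probability p³ ≈ (0.01639)³ ≈ 4.405655e-06.
By linearity: E[X] = C(122, 3)·p³ ≈ 295240 · 4.405655e-06 ≈ 1.3007.
Here α = 1, so p = 2/n is exactly at the triangle threshold p ~ 1/n. Asymptotically E[X] → c³/6 = 2³/6 = 4/3 ≈ 1.3333, a bounded constant. In this regime the triangle count is asymptotically Poisson(c³/6).

E[X] ≈ 1.3007; in regime p = Θ(1/n^{1}) E[X] stays bounded (at the triangle threshold p ~ 1/n).


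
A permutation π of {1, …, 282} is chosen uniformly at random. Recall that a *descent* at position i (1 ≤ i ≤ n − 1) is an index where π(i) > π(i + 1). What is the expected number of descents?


Write X = Σ X_I over i = 1, …, 281, with X_I the indicator of one descent.
There are 281 indicators.
For each fixed i, the pair (π(i), π(i+1)) is a uniformly random ordered pair of distinct values from {1, …, 282}; by symmetry P[π(i) > π(i+1)] = 1/2.
By linearity: E[X] = 281 · (1/2) = (282 − 1) · (1/2) = 281/2 ≈ 140.500000.

E[X] = 281/2 = 140.500000.


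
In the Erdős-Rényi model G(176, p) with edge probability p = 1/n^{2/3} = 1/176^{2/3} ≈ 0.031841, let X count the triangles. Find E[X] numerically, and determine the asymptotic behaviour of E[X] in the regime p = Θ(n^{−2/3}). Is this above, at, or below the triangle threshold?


Number of potential triangles: C(176, 3) = 893200.
Each occurs with probability p³ ≈ (0.031841)³ ≈ 3.2283058e-05.
By linearity: E[X] = C(176, 3)·p³ ≈ 893200 · 3.2283058e-05 ≈ 28.83523.
Since α = 2/3 < 1, p = c/n^{2/3} ≫ 1/n is above the triangle threshold p ~ 1/n. Asymptotically E[X] ~ (c³/6)·n^{3(1−α)} = (1³/6)·n^{1} → ∞; triangles are abundant w.h.p.

E[X] ≈ 28.83523; in regime p = Θ(1/n^{2/3}) E[X] diverges (above the triangle threshold p ~ 1/n).


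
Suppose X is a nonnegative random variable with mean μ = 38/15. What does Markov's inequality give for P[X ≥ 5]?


μ = E[X] = 38/15, a = 5.
Markov: P[X ≥ 5] ≤ μ/a = (38/15)/5 = 38/75.
Numerically: ≈ 0.506667.
(Since a = 5 > μ = 2.533333, the bound 38/75 is < 1 and informative.)

P[X ≥ 5] ≤ 38/75 ≈ 0.506667.


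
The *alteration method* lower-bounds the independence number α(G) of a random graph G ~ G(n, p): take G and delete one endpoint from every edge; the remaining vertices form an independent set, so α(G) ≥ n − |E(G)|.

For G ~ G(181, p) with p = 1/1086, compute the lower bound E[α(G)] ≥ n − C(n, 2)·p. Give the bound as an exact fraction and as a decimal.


E[|E(G)|] = C(181, 2)·p = 16290 · (1/1086) = 15.
E[α(G)] ≥ n − E[|E(G)|] = 181 − 15 = 166.
Numerically: ≈ 166.00000.
(This is only a lower bound; the true E[α(G)] may be larger.)

E[α(G)] ≥ 166 ≈ 166.00000.


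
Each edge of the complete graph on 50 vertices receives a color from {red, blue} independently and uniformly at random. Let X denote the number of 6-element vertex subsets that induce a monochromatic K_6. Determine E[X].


Let X = Σ_S X_S over the C(50, 6) = 15890700 subsets S of size 6, where X_S = 1 if the K_6 on S is monochromatic.
For a fixed S, the K_6 on S has C(6, 2) = 15 edges. P[all 15 edges red] = (1/2)^15, and likewise for blue, so P[monochromatic] = 2·(1/2)^15 = 2^{1 − 15} = 1/16384.
By linearity of expectation: E[X] = C(50, 6) · 2^{1 − 15} = 15890700 · 1/16384 = 3972675/4096.
Numerically: E[X] ≈ 969.8914.

E[X] = C(50,6)·2^(1−C(6,2)) = 3972675/4096 ≈ 969.8914.


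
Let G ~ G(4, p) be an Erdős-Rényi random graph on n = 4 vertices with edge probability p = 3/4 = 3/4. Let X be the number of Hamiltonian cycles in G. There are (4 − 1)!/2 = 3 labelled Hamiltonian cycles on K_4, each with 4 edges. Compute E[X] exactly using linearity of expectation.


K_4 has (4 − 1)!/2 = 3 labelled Hamiltonian cycles.
For each such Hamiltonian cycle H, let X_H = 1 if all 4 edges of H are present in G. Then P[X_H = 1] = p^{4} = (3/4)^{4} = 81/256.
Summing the indicators: E[X] = Σ_H E[X_H] = 3 · p^{4} = 3 · 81/256 = 243/256.
Numerically: E[X] ≈ 0.949.

E[X] = 3 · (3/4)^{4} = 243/256 ≈ 0.949.


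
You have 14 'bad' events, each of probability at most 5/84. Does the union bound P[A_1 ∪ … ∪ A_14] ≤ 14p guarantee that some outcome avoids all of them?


Union bound: P[∪_{i=1}^{14} A_i] ≤ Σ_i P[A_i] ≤ 14·p = 14·(5/84) = 5/6.
Numerically: 5/6 ≈ 0.83333.
Is 5/6 < 1? YES.
Since P[∪ A_i] ≤ 5/6 < 1, the complement has P[∩ A_i^c] ≥ 1 − 5/6 = 1/6 > 0, so some outcome avoids every A_i.

14·p = 5/6 ≈ 0.83333; existence CERTIFIED by the union bound.
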